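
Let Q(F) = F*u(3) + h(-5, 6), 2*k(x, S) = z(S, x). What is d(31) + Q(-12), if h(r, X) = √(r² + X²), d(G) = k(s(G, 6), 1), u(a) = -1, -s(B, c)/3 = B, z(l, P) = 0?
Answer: 12 + √61 ≈ 19.810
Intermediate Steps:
s(B, c) = -3*B
k(x, S) = 0 (k(x, S) = (½)*0 = 0)
d(G) = 0
h(r, X) = √(X² + r²)
Q(F) = √61 - F (Q(F) = F*(-1) + √(6² + (-5)²) = -F + √(36 + 25) = -F + √61 = √61 - F)
d(31) + Q(-12) = 0 + (√61 - 1*(-12)) = 0 + (√61 + 12) = 0 + (12 + √61) = 12 + √61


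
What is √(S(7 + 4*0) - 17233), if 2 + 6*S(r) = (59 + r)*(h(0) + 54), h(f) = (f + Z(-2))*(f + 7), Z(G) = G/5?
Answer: 2*I*√937695/15 ≈ 129.11*I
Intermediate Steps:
Z(G) = G/5 (Z(G) = G*(⅕) = G/5)
h(f) = (7 + f)*(-⅖ + f) (h(f) = (f + (⅕)*(-2))*(f + 7) = (f - ⅖)*(7 + f) = (-⅖ + f)*(7 + f) = (7 + f)*(-⅖ + f))
S(r) = 7547/15 + 128*r/15 (S(r) = -⅓ + ((59 + r)*((-14/5 + 0² + (33/5)*0) + 54))/6 = -⅓ + ((59 + r)*((-14/5 + 0 + 0) + 54))/6 = -⅓ + ((59 + r)*(-14/5 + 54))/6 = -⅓ + ((59 + r)*(256/5))/6 = -⅓ + (15104/5 + 256*r/5)/6 = -⅓ + (7552/15 + 128*r/15) = 7547/15 + 128*r/15)
√(S(7 + 4*0) - 17233) = √((7547/15 + 128*(7 + 4*0)/15) - 17233) = √((7547/15 + 128*(7 + 0)/15) - 17233) = √((7547/15 + (128/15)*7) - 17233) = √((7547/15 + 896/15) - 17233) = √(8443/15 - 17233) = √(-250052/15) = 2*I*√937695/15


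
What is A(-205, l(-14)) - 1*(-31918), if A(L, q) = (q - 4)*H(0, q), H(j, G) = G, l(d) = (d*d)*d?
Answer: 7572430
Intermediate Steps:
l(d) = d³ (l(d) = d²*d = d³)
A(L, q) = q*(-4 + q) (A(L, q) = (q - 4)*q = (-4 + q)*q = q*(-4 + q))
A(-205, l(-14)) - 1*(-31918) = (-14)³*(-4 + (-14)³) - 1*(-31918) = -2744*(-4 - 2744) + 31918 = -2744*(-2748) + 31918 = 7540512 + 31918 = 7572430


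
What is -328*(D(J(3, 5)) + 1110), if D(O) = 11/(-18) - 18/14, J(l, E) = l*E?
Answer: -22897844/63 ≈ -3.6346e+5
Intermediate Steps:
J(l, E) = E*l
D(O) = -239/126 (D(O) = 11*(-1/18) - 18*1/14 = -11/18 - 9/7 = -239/126)
-328*(D(J(3, 5)) + 1110) = -328*(-239/126 + 1110) = -328*139621/126 = -22897844/63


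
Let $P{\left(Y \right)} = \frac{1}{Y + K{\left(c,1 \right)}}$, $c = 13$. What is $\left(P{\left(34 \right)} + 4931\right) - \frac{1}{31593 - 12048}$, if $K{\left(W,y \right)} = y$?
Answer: $\frac{674638667}{136815} \approx 4931.0$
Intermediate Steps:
$P{\left(Y \right)} = \frac{1}{1 + Y}$ ($P{\left(Y \right)} = \frac{1}{Y + 1} = \frac{1}{1 + Y}$)
$\left(P{\left(34 \right)} + 4931\right) - \frac{1}{31593 - 12048} = \left(\frac{1}{1 + 34} + 4931\right) - \frac{1}{31593 - 12048} = \left(\frac{1}{35} + 4931\right) - \frac{1}{19545} = \frac{172586}{35} - \frac{1}{19545} = \frac{674638667}{136815}$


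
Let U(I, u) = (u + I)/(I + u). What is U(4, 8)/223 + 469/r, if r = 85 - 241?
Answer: -104431/34788 ≈ -3.0019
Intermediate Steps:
r = -156
U(I, u) = 1 (U(I, u) = (I + u)/(I + u) = 1)
U(4, 8)/223 + 469/r = 1/223 + 469/(-156) = 1*(1/223) + 469*(-1/156) = 1/223 - 469/156 = -104431/34788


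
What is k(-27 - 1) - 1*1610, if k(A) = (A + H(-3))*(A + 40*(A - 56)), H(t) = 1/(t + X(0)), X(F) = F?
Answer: 283150/3 ≈ 94383.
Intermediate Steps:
H(t) = 1/t (H(t) = 1/(t + 0) = 1/t)
k(A) = (-2240 + 41*A)*(-1/3 + A) (k(A) = (A + 1/(-3))*(A + 40*(A - 56)) = (A - 1/3)*(A + 40*(-56 + A)) = (-1/3 + A)*(A + (-2240 + 40*A)) = (-1/3 + A)*(-2240 + 41*A) = (-2240 + 41*A)*(-1/3 + A))
k(-27 - 1) - 1*1610 = (2240/3 + 41*(-27 - 1)**2 - 6761*(-27 - 1)/3) - 1*1610 = (2240/3 + 41*(-28)**2 - 6761/3*(-28)) - 1610 = (2240/3 + 41*784 + 189308/3) - 1610 = (2240/3 + 32144 + 189308/3) - 1610 = 287980/3 - 1610 = 283150/3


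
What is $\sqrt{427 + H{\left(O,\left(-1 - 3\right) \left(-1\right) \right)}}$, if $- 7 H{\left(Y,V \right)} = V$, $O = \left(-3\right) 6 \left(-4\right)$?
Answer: $\frac{\sqrt{20895}}{7} \approx 20.65$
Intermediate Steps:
$O = 72$ ($O = \left(-18\right) \left(-4\right) = 72$)
$H{\left(Y,V \right)} = - \frac{V}{7}$
$\sqrt{427 + H{\left(O,\left(-1 - 3\right) \left(-1\right) \right)}} = \sqrt{427 - \frac{\left(-1 - 3\right) \left(-1\right)}{7}} = \sqrt{427 - \frac{\left(-4\right) \left(-1\right)}{7}} = \sqrt{427 - \frac{4}{7}} = \sqrt{\frac{2985}{7}} = \frac{\sqrt{20895}}{7}$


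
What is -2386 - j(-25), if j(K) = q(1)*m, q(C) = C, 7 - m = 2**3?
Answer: -2385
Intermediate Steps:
m = -1 (m = 7 - 1*2**3 = 7 - 1*8 = 7 - 8 = -1)
j(K) = -1 (j(K) = 1*(-1) = -1)
-2386 - j(-25) = -2386 - 1*(-1) = -2386 + 1 = -2385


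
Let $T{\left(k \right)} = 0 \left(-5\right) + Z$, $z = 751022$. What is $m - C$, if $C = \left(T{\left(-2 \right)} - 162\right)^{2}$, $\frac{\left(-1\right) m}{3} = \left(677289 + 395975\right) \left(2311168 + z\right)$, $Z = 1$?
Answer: $-9859614890401$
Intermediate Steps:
$T{\left(k \right)} = 1$ ($T{\left(k \right)} = 0 \left(-5\right) + 1 = 0 + 1 = 1$)
$m = -9859614864480$ ($m = - 3 \left(677289 + 395975\right) \left(2311168 + 751022\right) = - 3 \cdot 1073264 \cdot 3062190 = \left(-3\right) 3286538288160 = -9859614864480$)
$C = 25921$ ($C = \left(1 - 162\right)^{2} = \left(-161\right)^{2} = 25921$)
$m - C = -9859614864480 - 25921 = -9859614890401$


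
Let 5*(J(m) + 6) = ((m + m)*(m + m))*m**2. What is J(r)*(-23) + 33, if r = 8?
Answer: -375977/5 ≈ -75195.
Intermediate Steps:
J(m) = -6 + 4*m**4/5 (J(m) = -6 + (((m + m)*(m + m))*m**2)/5 = -6 + (((2*m)*(2*m))*m**2)/5 = -6 + ((4*m**2)*m**2)/5 = -6 + (4*m**4)/5 = -6 + 4*m**4/5)
J(r)*(-23) + 33 = (-6 + (4/5)*8**4)*(-23) + 33 = (-6 + (4/5)*4096)*(-23) + 33 = (-6 + 16384/5)*(-23) + 33 = (16354/5)*(-23) + 33 = -376142/5 + 33 = -375977/5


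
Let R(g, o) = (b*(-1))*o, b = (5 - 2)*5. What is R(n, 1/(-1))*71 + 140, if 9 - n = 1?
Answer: 1205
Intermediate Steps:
n = 8 (n = 9 - 1*1 = 9 - 1 = 8)
b = 15 (b = 3*5 = 15)
R(g, o) = -15*o (R(g, o) = (15*(-1))*o = -15*o)
R(n, 1/(-1))*71 + 140 = -15/(-1)*71 + 140 = -15*(-1)*71 + 140 = 15*71 + 140 = 1065 + 140 = 1205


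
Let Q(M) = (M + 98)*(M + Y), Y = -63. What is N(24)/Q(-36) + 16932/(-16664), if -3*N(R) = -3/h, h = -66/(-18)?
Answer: -23818016/23439999 ≈ -1.0161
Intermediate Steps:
h = 11/3 (h = -66*(-1/18) = 11/3 ≈ 3.6667)
Q(M) = (-63 + M)*(98 + M) (Q(M) = (M + 98)*(M - 63) = (98 + M)*(-63 + M) = (-63 + M)*(98 + M))
N(R) = 3/11 (N(R) = -(-1)/11/3 = -(-1)*3/11 = -⅓*(-9/11) = 3/11)
N(24)/Q(-36) + 16932/(-16664) = 3/(11*(-6174 + (-36)² + 35*(-36))) + 16932/(-16664) = 3/(11*(-6174 + 1296 - 1260)) + 16932*(-1/16664) = (3/11)/(-6138) - 4233/4166 = (3/11)*(-1/6138) - 4233/4166 = -1/22506 - 4233/4166 = -23818016/23439999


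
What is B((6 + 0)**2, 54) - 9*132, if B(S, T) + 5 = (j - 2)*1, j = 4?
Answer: -1191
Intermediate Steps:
B(S, T) = -3 (B(S, T) = -5 + (4 - 2)*1 = -5 + 2*1 = -5 + 2 = -3)
B((6 + 0)**2, 54) - 9*132 = -3 - 9*132 = -3 - 1*1188 = -3 - 1188 = -1191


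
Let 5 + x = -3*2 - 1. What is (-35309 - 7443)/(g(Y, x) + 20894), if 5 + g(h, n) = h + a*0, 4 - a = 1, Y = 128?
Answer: -42752/21017 ≈ -2.0342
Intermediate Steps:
a = 3 (a = 4 - 1*1 = 4 - 1 = 3)
x = -12 (x = -5 + (-3*2 - 1) = -5 + (-6 - 1) = -5 - 7 = -12)
g(h, n) = -5 + h (g(h, n) = -5 + (h + 3*0) = -5 + (h + 0) = -5 + h)
(-35309 - 7443)/(g(Y, x) + 20894) = (-35309 - 7443)/((-5 + 128) + 20894) = -42752/(123 + 20894) = -42752/21017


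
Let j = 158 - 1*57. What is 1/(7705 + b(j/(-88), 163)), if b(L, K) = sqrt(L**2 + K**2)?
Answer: 59667520/459532481063 - 88*sqrt(205760537)/459532481063 ≈ 0.00012710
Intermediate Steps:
j = 101 (j = 158 - 57 = 101)
b(L, K) = sqrt(K**2 + L**2)
1/(7705 + b(j/(-88), 163)) = 1/(7705 + sqrt(163**2 + (101/(-88))**2)) = 1/(7705 + sqrt(26569 + (101*(-1/88))**2)) = 1/(7705 + sqrt(26569 + (-101/88)**2)) = 1/(7705 + sqrt(26569 + 10201/7744)) = 1/(7705 + sqrt(205760537/7744)) = 1/(7705 + sqrt(205760537)/88)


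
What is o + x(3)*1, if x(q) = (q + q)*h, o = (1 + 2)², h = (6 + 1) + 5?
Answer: 81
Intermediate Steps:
h = 12 (h = 7 + 5 = 12)
o = 9 (o = 3² = 9)
x(q) = 24*q (x(q) = (q + q)*12 = (2*q)*12 = 24*q)
o + x(3)*1 = 9 + (24*3)*1 = 9 + 72*1 = 9 + 72 = 81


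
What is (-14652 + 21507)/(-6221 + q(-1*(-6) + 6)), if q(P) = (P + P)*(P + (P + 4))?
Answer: -6855/5549 ≈ -1.2354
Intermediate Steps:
q(P) = 2*P*(4 + 2*P) (q(P) = (2*P)*(P + (4 + P)) = (2*P)*(4 + 2*P) = 2*P*(4 + 2*P))
(-14652 + 21507)/(-6221 + q(-1*(-6) + 6)) = (-14652 + 21507)/(-6221 + 4*(-1*(-6) + 6)*(2 + (-1*(-6) + 6))) = 6855/(-6221 + 4*(6 + 6)*(2 + (6 + 6))) = 6855/(-6221 + 4*12*(2 + 12)) = 6855/(-6221 + 4*12*14) = 6855/(-6221 + 672) = 6855/(-5549) = 6855*(-1/5549) = -6855/5549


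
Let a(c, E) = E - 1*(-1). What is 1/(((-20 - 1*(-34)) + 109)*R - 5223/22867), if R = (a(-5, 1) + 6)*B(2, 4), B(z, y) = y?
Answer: 22867/89999289 ≈ 0.00025408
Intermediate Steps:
a(c, E) = 1 + E (a(c, E) = E + 1 = 1 + E)
R = 32 (R = ((1 + 1) + 6)*4 = (2 + 6)*4 = 8*4 = 32)
1/(((-20 - 1*(-34)) + 109)*R - 5223/22867) = 1/(((-20 - 1*(-34)) + 109)*32 - 5223/22867) = 1/(((-20 + 34) + 109)*32 - 5223*1/22867) = 1/((14 + 109)*32 - 5223/22867) = 1/(123*32 - 5223/22867) = 1/(3936 - 5223/22867) = 1/(89999289/22867) = 22867/89999289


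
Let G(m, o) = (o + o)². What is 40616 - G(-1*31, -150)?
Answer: -49384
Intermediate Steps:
G(m, o) = 4*o² (G(m, o) = (2*o)² = 4*o²)
40616 - G(-1*31, -150) = 40616 - 4*(-150)² = 40616 - 4*22500 = 40616 - 1*90000 = 40616 - 90000 = -49384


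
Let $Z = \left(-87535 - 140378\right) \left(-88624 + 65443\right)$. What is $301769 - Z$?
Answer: $-5282949484$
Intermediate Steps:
$Z = 5283251253$ ($Z = \left(-227913\right) \left(-23181\right) = 5283251253$)
$301769 - Z = 301769 - 5283251253 = -5282949484$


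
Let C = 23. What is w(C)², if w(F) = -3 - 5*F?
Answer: 13924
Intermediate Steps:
w(C)² = (-3 - 5*23)² = (-3 - 115)² = (-118)² = 13924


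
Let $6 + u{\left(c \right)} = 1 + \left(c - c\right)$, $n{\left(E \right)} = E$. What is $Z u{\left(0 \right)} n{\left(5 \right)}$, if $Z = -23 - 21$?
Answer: $1100$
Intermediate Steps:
$Z = -44$ ($Z = -23 - 21 = -44$)
$u{\left(c \right)} = -5$ ($u{\left(c \right)} = -6 + \left(1 + \left(c - c\right)\right) = -6 + \left(1 + 0\right) = -6 + 1 = -5$)
$Z u{\left(0 \right)} n{\left(5 \right)} = \left(-44\right) \left(-5\right) 5 = 220 \cdot 5 = 1100$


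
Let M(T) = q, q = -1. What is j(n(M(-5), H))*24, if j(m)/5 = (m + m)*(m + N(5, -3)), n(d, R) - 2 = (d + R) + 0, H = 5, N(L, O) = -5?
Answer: 1440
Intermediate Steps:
M(T) = -1
n(d, R) = 2 + R + d (n(d, R) = 2 + ((d + R) + 0) = 2 + ((R + d) + 0) = 2 + (R + d) = 2 + R + d)
j(m) = 10*m*(-5 + m) (j(m) = 5*((m + m)*(m - 5)) = 5*((2*m)*(-5 + m)) = 5*(2*m*(-5 + m)) = 10*m*(-5 + m))
j(n(M(-5), H))*24 = (10*(2 + 5 - 1)*(-5 + (2 + 5 - 1)))*24 = (10*6*(-5 + 6))*24 = (10*6*1)*24 = 60*24 = 1440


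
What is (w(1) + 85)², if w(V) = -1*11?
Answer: 5476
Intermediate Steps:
w(V) = -11
(w(1) + 85)² = (-11 + 85)² = 74² = 5476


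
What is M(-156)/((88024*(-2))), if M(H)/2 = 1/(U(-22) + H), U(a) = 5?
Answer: 1/13291624 ≈ 7.5235e-8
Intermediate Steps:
M(H) = 2/(5 + H)
M(-156)/((88024*(-2))) = (2/(5 - 156))/((88024*(-2))) = (2/(-151))/(-176048) = (2*(-1/151))*(-1/176048) = -2/151*(-1/176048) = 1/13291624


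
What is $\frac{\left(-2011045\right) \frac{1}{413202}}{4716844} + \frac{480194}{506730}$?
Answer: $\frac{155983598086009637}{164603586722384040} \approx 0.94763$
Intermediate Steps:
$\frac{\left(-2011045\right) \frac{1}{413202}}{4716844} + \frac{480194}{506730} = \left(-2011045\right) \frac{1}{413202} \cdot \frac{1}{4716844} + 480194 \cdot \frac{1}{506730} = \left(- \frac{2011045}{413202}\right) \frac{1}{4716844} + \frac{240097}{253365} = - \frac{2011045}{1949009374488} + \frac{240097}{253365} = \frac{155983598086009637}{164603586722384040}$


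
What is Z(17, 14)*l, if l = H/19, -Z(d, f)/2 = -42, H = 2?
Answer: 168/19 ≈ 8.8421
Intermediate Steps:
Z(d, f) = 84 (Z(d, f) = -2*(-42) = 84)
l = 2/19 ≈ 0.10526
Z(17, 14)*l = 84*(2/19) = 168/19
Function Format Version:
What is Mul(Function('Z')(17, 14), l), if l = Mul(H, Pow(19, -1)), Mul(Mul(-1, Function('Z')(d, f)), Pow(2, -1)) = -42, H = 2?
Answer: Rational(168, 19) ≈ 8.8421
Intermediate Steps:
Function('Z')(d, f) = 84 (Function('Z')(d, f) = Mul(-2, -42) = 84)
l = Rational(2, 19) (l = Mul(2, Pow(19, -1)) = Mul(2, Rational(1, 19)) = Rational(2, 19) ≈ 0.10526)
Mul(Function('Z')(17, 14), l) = Mul(84, Rational(2, 19)) = Rational(168, 19)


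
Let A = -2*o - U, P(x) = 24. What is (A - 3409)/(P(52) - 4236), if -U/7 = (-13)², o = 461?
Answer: 787/1053 ≈ 0.74739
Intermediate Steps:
U = -1183 (U = -7*(-13)² = -7*169 = -1183)
A = 261 (A = -2*461 - 1*(-1183) = -922 + 1183 = 261)
(A - 3409)/(P(52) - 4236) = (261 - 3409)/(24 - 4236) = -3148/(-4212) = -3148*(-1/4212) = 787/1053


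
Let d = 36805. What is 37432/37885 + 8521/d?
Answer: 340100569/278871485 ≈ 1.2196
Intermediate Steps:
37432/37885 + 8521/d = 37432/37885 + 8521/36805 = 340100569/278871485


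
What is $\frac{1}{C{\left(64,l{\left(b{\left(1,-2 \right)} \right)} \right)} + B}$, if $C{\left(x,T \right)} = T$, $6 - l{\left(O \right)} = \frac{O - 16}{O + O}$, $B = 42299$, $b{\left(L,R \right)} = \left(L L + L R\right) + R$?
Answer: $\frac{6}{253811} \approx 2.364 \cdot 10^{-5}$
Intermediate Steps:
$b{\left(L,R \right)} = R + L^{2} + L R$ ($b{\left(L,R \right)} = \left(L^{2} + L R\right) + R = R + L^{2} + L R$)
$l{\left(O \right)} = 6 - \frac{-16 + O}{2 O}$ ($l{\left(O \right)} = 6 - \frac{O - 16}{O + O} = 6 - \frac{-16 + O}{2 O}$)
$\frac{1}{C{\left(64,l{\left(b{\left(1,-2 \right)} \right)} \right)} + B} = \frac{1}{\left(\frac{11}{2} + \frac{8}{-2 + 1^{2} + 1 \left(-2\right)}\right) + 42299} = \frac{1}{\left(\frac{11}{2} + \frac{8}{-2 + 1 - 2}\right) + 42299} = \frac{1}{\left(\frac{11}{2} + \frac{8}{-3}\right) + 42299} = \frac{1}{\left(\frac{11}{2} + 8 \left(- \frac{1}{3}\right)\right) + 42299} = \frac{1}{\left(\frac{11}{2} - \frac{8}{3}\right) + 42299} = \frac{1}{\frac{17}{6} + 42299} = \frac{1}{\frac{253811}{6}} = \frac{6}{253811}$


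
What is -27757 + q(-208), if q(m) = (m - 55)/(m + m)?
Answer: -11546649/416 ≈ -27756.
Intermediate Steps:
q(m) = (-55 + m)/(2*m) (q(m) = (-55 + m)/((2*m)) = (-55 + m)*(1/(2*m)) = (-55 + m)/(2*m))
-27757 + q(-208) = -27757 + (1/2)*(-55 - 208)/(-208) = -27757 + (1/2)*(-1/208)*(-263) = -27757 + 263/416 = -11546649/416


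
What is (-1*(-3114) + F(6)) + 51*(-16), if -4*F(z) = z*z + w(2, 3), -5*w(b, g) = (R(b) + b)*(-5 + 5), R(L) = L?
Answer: 2289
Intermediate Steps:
w(b, g) = 0 (w(b, g) = -(b + b)*(-5 + 5)/5 = -2*b*0/5 = -1/5*0 = 0)
F(z) = -z**2/4 (F(z) = -(z*z + 0)/4 = -(z**2 + 0)/4 = -z**2/4)
(-1*(-3114) + F(6)) + 51*(-16) = (-1*(-3114) - 1/4*6**2) + 51*(-16) = (3114 - 1/4*36) - 816 = (3114 - 9) - 816 = 3105 - 816 = 2289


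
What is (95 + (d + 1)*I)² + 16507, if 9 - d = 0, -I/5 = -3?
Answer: 76532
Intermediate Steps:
I = 15 (I = -5*(-3) = 15)
d = 9 (d = 9 - 1*0 = 9 + 0 = 9)
(95 + (d + 1)*I)² + 16507 = (95 + (9 + 1)*15)² + 16507 = (95 + 10*15)² + 16507 = (95 + 150)² + 16507 = 245² + 16507 = 60025 + 16507 = 76532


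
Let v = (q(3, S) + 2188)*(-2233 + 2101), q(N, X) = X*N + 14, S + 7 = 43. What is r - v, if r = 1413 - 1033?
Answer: 305300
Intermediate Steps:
S = 36 (S = -7 + 43 = 36)
r = 380
q(N, X) = 14 + N*X (q(N, X) = N*X + 14 = 14 + N*X)
v = -304920 (v = ((14 + 3*36) + 2188)*(-2233 + 2101) = ((14 + 108) + 2188)*(-132) = (122 + 2188)*(-132) = 2310*(-132) = -304920)
r - v = 380 - 1*(-304920) = 380 + 304920 = 305300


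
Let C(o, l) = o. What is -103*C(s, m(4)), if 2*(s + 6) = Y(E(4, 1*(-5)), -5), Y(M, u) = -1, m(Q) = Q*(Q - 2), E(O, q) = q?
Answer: 1339/2 ≈ 669.50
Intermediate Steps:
m(Q) = Q*(-2 + Q)
s = -13/2 (s = -6 + (½)*(-1) = -6 - ½ = -13/2 ≈ -6.5000)
-103*C(s, m(4)) = -103*(-13/2) = 1339/2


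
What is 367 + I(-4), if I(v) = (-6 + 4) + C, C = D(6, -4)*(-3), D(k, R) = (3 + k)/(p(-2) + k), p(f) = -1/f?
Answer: 4691/13 ≈ 360.85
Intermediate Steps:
D(k, R) = (3 + k)/(½ + k) (D(k, R) = (3 + k)/(-1/(-2) + k) = (3 + k)/(-1*(-½) + k) = (3 + k)/(½ + k))
C = -54/13 (C = (2*(3 + 6)/(1 + 2*6))*(-3) = (2*9/(1 + 12))*(-3) = (2*9/13)*(-3) = (2*(1/13)*9)*(-3) = (18/13)*(-3) = -54/13 ≈ -4.1538)
I(v) = -80/13 (I(v) = (-6 + 4) - 54/13 = -2 - 54/13 = -80/13)
367 + I(-4) = 367 - 80/13 = 4691/13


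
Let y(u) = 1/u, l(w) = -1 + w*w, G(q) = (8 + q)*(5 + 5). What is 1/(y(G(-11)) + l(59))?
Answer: 30/104399 ≈ 0.00028736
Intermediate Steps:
G(q) = 80 + 10*q (G(q) = (8 + q)*10 = 80 + 10*q)
l(w) = -1 + w²
1/(y(G(-11)) + l(59)) = 1/(1/(80 + 10*(-11)) + (-1 + 59²)) = 1/(1/(80 - 110) + (-1 + 3481)) = 1/(1/(-30) + 3480) = 1/(-1/30 + 3480) = 1/(104399/30) = 30/104399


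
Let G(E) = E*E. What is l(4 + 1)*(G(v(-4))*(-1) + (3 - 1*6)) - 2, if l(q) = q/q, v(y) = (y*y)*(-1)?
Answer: -261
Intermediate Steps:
v(y) = -y² (v(y) = y²*(-1) = -y²)
l(q) = 1
G(E) = E²
l(4 + 1)*(G(v(-4))*(-1) + (3 - 1*6)) - 2 = 1*((-1*(-4)²)²*(-1) + (3 - 1*6)) - 2 = 1*((-1*16)²*(-1) + (3 - 6)) - 2 = 1*((-16)²*(-1) - 3) - 2 = 1*(256*(-1) - 3) - 2 = 1*(-256 - 3) - 2 = 1*(-259) - 2 = -259 - 2 = -261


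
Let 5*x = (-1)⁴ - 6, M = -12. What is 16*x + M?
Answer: -28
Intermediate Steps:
x = -1 (x = ((-1)⁴ - 6)/5 = (1 - 6)/5 = (⅕)*(-5) = -1)
16*x + M = 16*(-1) - 12 = -16 - 12 = -28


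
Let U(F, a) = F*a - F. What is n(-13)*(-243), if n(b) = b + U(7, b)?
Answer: 26973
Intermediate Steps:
U(F, a) = -F + F*a
n(b) = -7 + 8*b (n(b) = b + 7*(-1 + b) = b + (-7 + 7*b) = -7 + 8*b)
n(-13)*(-243) = (-7 + 8*(-13))*(-243) = (-7 - 104)*(-243) = -111*(-243) = 26973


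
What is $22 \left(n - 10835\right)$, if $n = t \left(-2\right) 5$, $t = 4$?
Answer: $-239250$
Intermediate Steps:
$n = -40$ ($n = 4 \left(-2\right) 5 = \left(-8\right) 5 = -40$)
$22 \left(n - 10835\right) = 22 \left(-40 - 10835\right) = 22 \left(-10875\right) = -239250$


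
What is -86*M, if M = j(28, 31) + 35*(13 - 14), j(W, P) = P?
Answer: 344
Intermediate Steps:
M = -4 (M = 31 + 35*(13 - 14) = 31 + 35*(-1) = 31 - 35 = -4)
-86*M = -86*(-4) = 344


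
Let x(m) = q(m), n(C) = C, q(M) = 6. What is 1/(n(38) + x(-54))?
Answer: 1/44 ≈ 0.022727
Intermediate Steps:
x(m) = 6
1/(n(38) + x(-54)) = 1/(38 + 6) = 1/44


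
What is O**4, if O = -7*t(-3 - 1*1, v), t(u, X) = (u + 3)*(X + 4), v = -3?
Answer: 2401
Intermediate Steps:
t(u, X) = (3 + u)*(4 + X)
O = 7 (O = -7*(12 + 3*(-3) + 4*(-3 - 1*1) - 3*(-3 - 1*1)) = -7*(12 - 9 + 4*(-3 - 1) - 3*(-3 - 1)) = -7*(12 - 9 + 4*(-4) - 3*(-4)) = -7*(12 - 9 - 16 + 12) = -7*(-1) = 7)
O**4 = 7**4 = 2401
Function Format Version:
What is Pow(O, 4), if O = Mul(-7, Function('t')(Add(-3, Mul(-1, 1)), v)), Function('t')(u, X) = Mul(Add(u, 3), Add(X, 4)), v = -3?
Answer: 2401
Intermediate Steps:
Function('t')(u, X) = Mul(Add(3, u), Add(4, X))
O = 7 (O = Mul(-7, Add(12, Mul(3, -3), Mul(4, Add(-3, Mul(-1, 1))), Mul(-3, Add(-3, Mul(-1, 1))))) = Mul(-7, Add(12, -9, Mul(4, Add(-3, -1)), Mul(-3, Add(-3, -1)))) = Mul(-7, Add(12, -9, Mul(4, -4), Mul(-3, -4))) = Mul(-7, Add(12, -9, -16, 12)) = Mul(-7, -1) = 7)
Pow(O, 4) = Pow(7, 4) = 2401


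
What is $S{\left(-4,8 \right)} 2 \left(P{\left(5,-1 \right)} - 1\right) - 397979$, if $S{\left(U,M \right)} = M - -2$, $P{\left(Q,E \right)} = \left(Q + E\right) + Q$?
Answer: $-397819$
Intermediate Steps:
$P{\left(Q,E \right)} = E + 2 Q$ ($P{\left(Q,E \right)} = \left(E + Q\right) + Q = E + 2 Q$)
$S{\left(U,M \right)} = 2 + M$ ($S{\left(U,M \right)} = M + 2 = 2 + M$)
$S{\left(-4,8 \right)} 2 \left(P{\left(5,-1 \right)} - 1\right) - 397979 = \left(2 + 8\right) 2 \left(\left(-1 + 2 \cdot 5\right) - 1\right) - 397979 = 10 \cdot 2 \left(\left(-1 + 10\right) - 1\right) - 397979 = 20 \left(9 - 1\right) - 397979 = 20 \cdot 8 - 397979 = 160 - 397979 = -397819$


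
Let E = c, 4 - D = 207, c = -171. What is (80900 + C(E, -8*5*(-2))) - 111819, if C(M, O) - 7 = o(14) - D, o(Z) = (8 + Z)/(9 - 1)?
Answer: -122825/4 ≈ -30706.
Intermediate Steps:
D = -203 (D = 4 - 1*207 = 4 - 207 = -203)
E = -171
o(Z) = 1 + Z/8 (o(Z) = (8 + Z)/8 = (8 + Z)*(1/8) = 1 + Z/8)
C(M, O) = 851/4 (C(M, O) = 7 + ((1 + (1/8)*14) - 1*(-203)) = 7 + ((1 + 7/4) + 203) = 7 + (11/4 + 203) = 7 + 823/4 = 851/4)
(80900 + C(E, -8*5*(-2))) - 111819 = (80900 + 851/4) - 111819 = 324451/4 - 111819 = -122825/4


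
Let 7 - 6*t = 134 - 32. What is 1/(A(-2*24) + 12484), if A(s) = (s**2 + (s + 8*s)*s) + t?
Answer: 6/213049 ≈ 2.8163e-5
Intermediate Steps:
t = -95/6 (t = 7/6 - (134 - 32)/6 = 7/6 - 1/6*102 = 7/6 - 17 = -95/6 ≈ -15.833)
A(s) = -95/6 + 10*s**2 (A(s) = (s**2 + (s + 8*s)*s) - 95/6 = (s**2 + (9*s)*s) - 95/6 = (s**2 + 9*s**2) - 95/6 = 10*s**2 - 95/6 = -95/6 + 10*s**2)
1/(A(-2*24) + 12484) = 1/((-95/6 + 10*(-2*24)**2) + 12484) = 1/((-95/6 + 10*(-48)**2) + 12484) = 1/((-95/6 + 10*2304) + 12484) = 1/((-95/6 + 23040) + 12484) = 1/(138145/6 + 12484) = 1/(213049/6) = 6/213049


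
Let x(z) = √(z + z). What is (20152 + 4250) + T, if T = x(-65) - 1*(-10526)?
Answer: 34928 + I*√130 ≈ 34928.0 + 11.402*I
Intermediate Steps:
x(z) = √2*√z (x(z) = √(2*z) = √2*√z)
T = 10526 + I*√130 (T = √2*√(-65) - 1*(-10526) = √2*(I*√65) + 10526 = I*√130 + 10526 = 10526 + I*√130 ≈ 10526.0 + 11.402*I)
(20152 + 4250) + T = (20152 + 4250) + (10526 + I*√130) = 24402 + (10526 + I*√130) = 34928 + I*√130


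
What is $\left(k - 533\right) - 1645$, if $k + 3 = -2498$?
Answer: $-4679$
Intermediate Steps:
$k = -2501$ ($k = -3 - 2498 = -2501$)
$\left(k - 533\right) - 1645 = \left(-2501 - 533\right) - 1645 = -3034 - 1645 = -4679$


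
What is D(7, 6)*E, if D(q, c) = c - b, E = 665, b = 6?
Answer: 0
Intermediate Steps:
D(q, c) = -6 + c (D(q, c) = c - 1*6 = c - 6 = -6 + c)
D(7, 6)*E = (-6 + 6)*665 = 0*665 = 0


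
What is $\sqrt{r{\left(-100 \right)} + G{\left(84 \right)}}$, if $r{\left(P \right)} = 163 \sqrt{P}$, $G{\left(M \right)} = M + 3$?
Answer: $\sqrt{87 + 1630 i} \approx 29.32 + 27.797 i$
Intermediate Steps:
$G{\left(M \right)} = 3 + M$
$\sqrt{r{\left(-100 \right)} + G{\left(84 \right)}} = \sqrt{163 \sqrt{-100} + \left(3 + 84\right)} = \sqrt{163 \cdot 10 i + 87} = \sqrt{1630 i + 87} = \sqrt{87 + 1630 i}$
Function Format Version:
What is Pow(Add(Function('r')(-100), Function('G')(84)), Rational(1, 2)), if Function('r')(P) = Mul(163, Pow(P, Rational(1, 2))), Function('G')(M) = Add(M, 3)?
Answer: Pow(Add(87, Mul(1630, I)), Rational(1, 2)) ≈ Add(29.320, Mul(27.797, I))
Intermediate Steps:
Function('G')(M) = Add(3, M)
Pow(Add(Function('r')(-100), Function('G')(84)), Rational(1, 2)) = Pow(Add(Mul(163, Pow(-100, Rational(1, 2))), Add(3, 84)), Rational(1, 2)) = Pow(Add(Mul(163, Mul(10, I)), 87), Rational(1, 2)) = Pow(Add(Mul(1630, I), 87), Rational(1, 2)) = Pow(Add(87, Mul(1630, I)), Rational(1, 2))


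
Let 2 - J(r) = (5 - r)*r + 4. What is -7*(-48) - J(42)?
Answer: -1216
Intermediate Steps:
J(r) = -2 - r*(5 - r) (J(r) = 2 - ((5 - r)*r + 4) = 2 - (r*(5 - r) + 4) = 2 - (4 + r*(5 - r)) = 2 + (-4 - r*(5 - r)) = -2 - r*(5 - r))
-7*(-48) - J(42) = -7*(-48) - (-2 + 42² - 5*42) = 336 - (-2 + 1764 - 210) = 336 - 1*1552 = 336 - 1552 = -1216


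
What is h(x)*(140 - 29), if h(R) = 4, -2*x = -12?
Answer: 444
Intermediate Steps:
x = 6 (x = -½*(-12) = 6)
h(x)*(140 - 29) = 4*(140 - 29) = 4*111 = 444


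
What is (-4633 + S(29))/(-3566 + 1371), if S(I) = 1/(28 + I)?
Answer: 52816/25023 ≈ 2.1107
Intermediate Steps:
(-4633 + S(29))/(-3566 + 1371) = (-4633 + 1/(28 + 29))/(-3566 + 1371) = (-4633 + 1/57)/(-2195) = (-4633 + 1/57)*(-1/2195) = -264080/57*(-1/2195) = 52816/25023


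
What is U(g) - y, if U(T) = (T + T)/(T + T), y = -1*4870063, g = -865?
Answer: 4870064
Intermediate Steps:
y = -4870063
U(T) = 1 (U(T) = (2*T)/((2*T)) = (2*T)*(1/(2*T)) = 1)
U(g) - y = 1 - 1*(-4870063) = 1 + 4870063 = 4870064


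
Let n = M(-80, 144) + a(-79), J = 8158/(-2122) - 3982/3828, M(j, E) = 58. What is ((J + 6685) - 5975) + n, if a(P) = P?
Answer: 126297259/184614 ≈ 684.12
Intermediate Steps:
J = -901787/184614 (J = 8158*(-1/2122) - 3982*1/3828 = -4079/1061 - 181/174 = -901787/184614 ≈ -4.8847)
n = -21 (n = 58 - 79 = -21)
((J + 6685) - 5975) + n = ((-901787/184614 + 6685) - 5975) - 21 = (1233242803/184614 - 5975) - 21 = 130174153/184614 - 21 = 126297259/184614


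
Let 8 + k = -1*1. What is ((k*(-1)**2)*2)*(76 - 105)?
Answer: 522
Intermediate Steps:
k = -9 (k = -8 - 1*1 = -8 - 1 = -9)
((k*(-1)**2)*2)*(76 - 105) = (-9*(-1)**2*2)*(76 - 105) = (-9*1*2)*(-29) = -9*2*(-29) = -18*(-29) = 522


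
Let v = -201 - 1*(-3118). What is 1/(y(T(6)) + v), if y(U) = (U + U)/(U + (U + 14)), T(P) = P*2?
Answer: 19/55435 ≈ 0.00034274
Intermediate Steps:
T(P) = 2*P
y(U) = 2*U/(14 + 2*U) (y(U) = (2*U)/(U + (14 + U)) = (2*U)/(14 + 2*U) = 2*U/(14 + 2*U))
v = 2917 (v = -201 + 3118 = 2917)
1/(y(T(6)) + v) = 1/((2*6)/(7 + 2*6) + 2917) = 1/(12/(7 + 12) + 2917) = 1/(12/19 + 2917) = 1/(55435/19) = 19/55435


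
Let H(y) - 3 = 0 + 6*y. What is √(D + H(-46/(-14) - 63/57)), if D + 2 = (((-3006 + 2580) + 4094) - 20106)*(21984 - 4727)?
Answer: I*√5017848392865/133 ≈ 16843.0*I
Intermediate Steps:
H(y) = 3 + 6*y (H(y) = 3 + (0 + 6*y) = 3 + 6*y)
D = -283670568 (D = -2 + (((-3006 + 2580) + 4094) - 20106)*(21984 - 4727) = -2 + ((-426 + 4094) - 20106)*17257 = -2 + (3668 - 20106)*17257 = -2 - 16438*17257 = -2 - 283670566 = -283670568)
√(D + H(-46/(-14) - 63/57)) = √(-283670568 + (3 + 6*(-46/(-14) - 63/57))) = √(-283670568 + (3 + 6*(-46*(-1/14) - 63*1/57))) = √(-283670568 + (3 + 6*(23/7 - 21/19))) = √(-283670568 + (3 + 6*(290/133))) = √(-283670568 + (3 + 1740/133)) = √(-283670568 + 2139/133) = √(-37728183405/133) = I*√5017848392865/133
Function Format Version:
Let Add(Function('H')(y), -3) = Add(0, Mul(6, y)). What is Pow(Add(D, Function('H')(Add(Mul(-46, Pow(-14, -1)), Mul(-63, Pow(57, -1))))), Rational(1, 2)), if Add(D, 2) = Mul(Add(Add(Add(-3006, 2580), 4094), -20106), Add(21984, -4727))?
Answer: Mul(Rational(1, 133), I, Pow(5017848392865, Rational(1, 2))) ≈ Mul(16843., I)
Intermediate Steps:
Function('H')(y) = Add(3, Mul(6, y)) (Function('H')(y) = Add(3, Add(0, Mul(6, y))) = Add(3, Mul(6, y)))
D = -283670568 (D = Add(-2, Mul(Add(Add(Add(-3006, 2580), 4094), -20106), Add(21984, -4727))) = Add(-2, Mul(Add(Add(-426, 4094), -20106), 17257)) = Add(-2, Mul(Add(3668, -20106), 17257)) = Add(-2, Mul(-16438, 17257)) = Add(-2, -283670566) = -283670568)
Pow(Add(D, Function('H')(Add(Mul(-46, Pow(-14, -1)), Mul(-63, Pow(57, -1))))), Rational(1, 2)) = Pow(Add(-283670568, Add(3, Mul(6, Add(Mul(-46, Pow(-14, -1)), Mul(-63, Pow(57, -1)))))), Rational(1, 2)) = Pow(Add(-283670568, Add(3, Mul(6, Add(Mul(-46, Rational(-1, 14)), Mul(-63, Rational(1, 57)))))), Rational(1, 2)) = Pow(Add(-283670568, Add(3, Mul(6, Add(Rational(23, 7), Rational(-21, 19))))), Rational(1, 2)) = Pow(Add(-283670568, Add(3, Mul(6, Rational(290, 133)))), Rational(1, 2)) = Pow(Add(-283670568, Add(3, Rational(1740, 133))), Rational(1, 2)) = Pow(Add(-283670568, Rational(2139, 133)), Rational(1, 2)) = Pow(Rational(-37728183405, 133), Rational(1, 2)) = Mul(Rational(1, 133), I, Pow(5017848392865, Rational(1, 2)))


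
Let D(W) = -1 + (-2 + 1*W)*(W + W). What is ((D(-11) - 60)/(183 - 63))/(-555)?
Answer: -1/296 ≈ -0.0033784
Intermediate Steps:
D(W) = -1 + 2*W*(-2 + W) (D(W) = -1 + (-2 + W)*(2*W) = -1 + 2*W*(-2 + W))
((D(-11) - 60)/(183 - 63))/(-555) = (((-1 - 4*(-11) + 2*(-11)²) - 60)/(183 - 63))/(-555) = (((-1 + 44 + 2*121) - 60)/120)*(-1/555) = (((-1 + 44 + 242) - 60)*(1/120))*(-1/555) = ((285 - 60)*(1/120))*(-1/555) = (225*(1/120))*(-1/555) = (15/8)*(-1/555) = -1/296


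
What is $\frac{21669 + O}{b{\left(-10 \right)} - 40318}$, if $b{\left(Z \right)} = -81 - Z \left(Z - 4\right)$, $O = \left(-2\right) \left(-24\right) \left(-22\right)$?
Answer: $- \frac{6871}{13513} \approx -0.50847$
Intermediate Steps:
$O = -1056$ ($O = 48 \left(-22\right) = -1056$)
$b{\left(Z \right)} = -81 - Z \left(-4 + Z\right)$
$\frac{21669 + O}{b{\left(-10 \right)} - 40318} = \frac{21669 - 1056}{\left(-81 - \left(-10\right)^{2} + 4 \left(-10\right)\right) - 40318} = \frac{20613}{\left(-81 - 100 - 40\right) - 40318} = \frac{20613}{-221 - 40318} = \frac{20613}{-40539} = 20613 \left(- \frac{1}{40539}\right) = - \frac{6871}{13513}$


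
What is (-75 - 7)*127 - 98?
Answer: -10512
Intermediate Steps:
(-75 - 7)*127 - 98 = -82*127 - 98 = -10414 - 98 = -10512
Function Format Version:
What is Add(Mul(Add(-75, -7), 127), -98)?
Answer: -10512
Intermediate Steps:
Add(Mul(Add(-75, -7), 127), -98) = Add(Mul(-82, 127), -98) = Add(-10414, -98) = -10512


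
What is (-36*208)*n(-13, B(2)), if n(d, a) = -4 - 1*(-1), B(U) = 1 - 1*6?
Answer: 22464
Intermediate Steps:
B(U) = -5 (B(U) = 1 - 6 = -5)
n(d, a) = -3 (n(d, a) = -4 + 1 = -3)
(-36*208)*n(-13, B(2)) = -36*208*(-3) = -7488*(-3) = 22464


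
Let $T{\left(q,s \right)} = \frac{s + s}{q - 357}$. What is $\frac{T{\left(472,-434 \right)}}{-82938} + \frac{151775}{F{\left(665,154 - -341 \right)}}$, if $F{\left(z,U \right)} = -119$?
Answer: $- \frac{723805057979}{567503265} \approx -1275.4$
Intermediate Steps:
$T{\left(q,s \right)} = \frac{2 s}{-357 + q}$
$\frac{T{\left(472,-434 \right)}}{-82938} + \frac{151775}{F{\left(665,154 - -341 \right)}} = \frac{2 \left(-434\right) \frac{1}{-357 + 472}}{-82938} + \frac{151775}{-119} = 2 \left(-434\right) \frac{1}{115} \left(- \frac{1}{82938}\right) + 151775 \left(- \frac{1}{119}\right) = 2 \left(-434\right) \frac{1}{115} \left(- \frac{1}{82938}\right) - \frac{151775}{119} = \left(- \frac{868}{115}\right) \left(- \frac{1}{82938}\right) - \frac{151775}{119} = \frac{434}{4768935} - \frac{151775}{119} = - \frac{723805057979}{567503265}$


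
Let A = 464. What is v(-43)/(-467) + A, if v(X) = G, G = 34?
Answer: 216654/467 ≈ 463.93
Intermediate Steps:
v(X) = 34
v(-43)/(-467) + A = 34/(-467) + 464 = 34*(-1/467) + 464 = -34/467 + 464 = 216654/467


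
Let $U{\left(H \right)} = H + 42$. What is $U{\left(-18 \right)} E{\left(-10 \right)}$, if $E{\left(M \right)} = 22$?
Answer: $528$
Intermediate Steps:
$U{\left(H \right)} = 42 + H$
$U{\left(-18 \right)} E{\left(-10 \right)} = \left(42 - 18\right) 22 = 24 \cdot 22 = 528$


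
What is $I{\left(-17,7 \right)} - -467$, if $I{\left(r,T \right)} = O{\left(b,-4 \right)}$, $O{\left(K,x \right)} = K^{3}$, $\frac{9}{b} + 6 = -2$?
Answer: $\frac{238375}{512} \approx 465.58$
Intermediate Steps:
$b = - \frac{9}{8}$ ($b = \frac{9}{-6 - 2} = \frac{9}{-8} = 9 \left(- \frac{1}{8}\right) = - \frac{9}{8} \approx -1.125$)
$I{\left(r,T \right)} = - \frac{729}{512}$ ($I{\left(r,T \right)} = \left(- \frac{9}{8}\right)^{3} = - \frac{729}{512}$)
$I{\left(-17,7 \right)} - -467 = - \frac{729}{512} - -467 = - \frac{729}{512} + 467 = \frac{238375}{512}$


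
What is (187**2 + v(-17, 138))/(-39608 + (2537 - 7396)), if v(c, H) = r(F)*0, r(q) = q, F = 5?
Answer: -34969/44467 ≈ -0.78640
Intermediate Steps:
v(c, H) = 0 (v(c, H) = 5*0 = 0)
(187**2 + v(-17, 138))/(-39608 + (2537 - 7396)) = (187**2 + 0)/(-39608 + (2537 - 7396)) = (34969 + 0)/(-39608 - 4859) = 34969/(-44467) = 34969*(-1/44467) = -34969/44467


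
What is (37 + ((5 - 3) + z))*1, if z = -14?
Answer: 25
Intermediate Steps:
(37 + ((5 - 3) + z))*1 = (37 + ((5 - 3) - 14))*1 = (37 + (2 - 14))*1 = (37 - 12)*1 = 25*1 = 25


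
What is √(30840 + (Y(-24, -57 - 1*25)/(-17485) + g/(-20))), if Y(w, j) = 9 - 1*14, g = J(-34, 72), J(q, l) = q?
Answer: √37716343037230/34970 ≈ 175.62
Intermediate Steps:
g = -34
Y(w, j) = -5 (Y(w, j) = 9 - 14 = -5)
√(30840 + (Y(-24, -57 - 1*25)/(-17485) + g/(-20))) = √(30840 + (-5/(-17485) - 34/(-20))) = √(30840 + (-5*(-1/17485) - 34*(-1/20))) = √(30840 + (1/3497 + 17/10)) = √(30840 + 59459/34970) = √(1078534259/34970) = √37716343037230/34970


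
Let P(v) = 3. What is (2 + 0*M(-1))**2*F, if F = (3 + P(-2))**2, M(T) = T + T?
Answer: 144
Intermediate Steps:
M(T) = 2*T
F = 36 (F = (3 + 3)**2 = 6**2 = 36)
(2 + 0*M(-1))**2*F = (2 + 0*(2*(-1)))**2*36 = (2 + 0*(-2))**2*36 = (2 + 0)**2*36 = 2**2*36 = 4*36 = 144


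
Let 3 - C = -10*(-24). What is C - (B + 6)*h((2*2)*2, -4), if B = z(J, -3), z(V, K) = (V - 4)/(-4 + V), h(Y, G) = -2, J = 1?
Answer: -223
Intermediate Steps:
z(V, K) = 1 (z(V, K) = (-4 + V)/(-4 + V) = 1)
B = 1
C = -237 (C = 3 - (-10)*(-24) = 3 - 1*240 = 3 - 240 = -237)
C - (B + 6)*h((2*2)*2, -4) = -237 - (1 + 6)*(-2) = -237 - 7*(-2) = -237 - 1*(-14) = -237 + 14 = -223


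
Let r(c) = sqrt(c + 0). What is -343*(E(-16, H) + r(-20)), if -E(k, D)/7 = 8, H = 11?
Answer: 19208 - 686*I*sqrt(5) ≈ 19208.0 - 1533.9*I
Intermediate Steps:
E(k, D) = -56 (E(k, D) = -7*8 = -56)
r(c) = sqrt(c)
-343*(E(-16, H) + r(-20)) = -343*(-56 + sqrt(-20)) = -343*(-56 + 2*I*sqrt(5)) = -(-19208 + 686*I*sqrt(5)) = 19208 - 686*I*sqrt(5)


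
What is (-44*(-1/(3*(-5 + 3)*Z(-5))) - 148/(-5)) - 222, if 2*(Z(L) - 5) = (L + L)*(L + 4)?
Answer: -2897/15 ≈ -193.13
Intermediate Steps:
Z(L) = 5 + L*(4 + L) (Z(L) = 5 + ((L + L)*(L + 4))/2 = 5 + ((2*L)*(4 + L))/2 = 5 + (2*L*(4 + L))/2 = 5 + L*(4 + L))
(-44*(-1/(3*(-5 + 3)*Z(-5))) - 148/(-5)) - 222 = (-44*(-1/(3*(-5 + 3)*(5 + (-5)² + 4*(-5)))) - 148/(-5)) - 222 = (-44*1/(6*(5 + 25 - 20)) - 148*(-⅕)) - 222 = (-44/((-20*(-3))) + 148/5) - 222 = (-44/((-2*(-30))) + 148/5) - 222 = (-44/60 + 148/5) - 222 = (-44*1/60 + 148/5) - 222 = (-11/15 + 148/5) - 222 = 433/15 - 222 = -2897/15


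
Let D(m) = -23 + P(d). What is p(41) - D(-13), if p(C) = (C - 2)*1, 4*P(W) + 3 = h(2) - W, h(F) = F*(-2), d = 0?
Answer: 255/4 ≈ 63.750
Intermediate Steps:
h(F) = -2*F
P(W) = -7/4 - W/4 (P(W) = -¾ + (-2*2 - W)/4 = -¾ + (-4 - W)/4 = -¾ + (-1 - W/4) = -7/4 - W/4)
p(C) = -2 + C (p(C) = (-2 + C)*1 = -2 + C)
D(m) = -99/4 (D(m) = -23 + (-7/4 - ¼*0) = -23 + (-7/4 + 0) = -23 - 7/4 = -99/4)
p(41) - D(-13) = (-2 + 41) - 1*(-99/4) = 39 + 99/4 = 255/4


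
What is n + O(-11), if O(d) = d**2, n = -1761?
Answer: -1640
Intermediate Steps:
n + O(-11) = -1761 + (-11)**2 = -1761 + 121 = -1640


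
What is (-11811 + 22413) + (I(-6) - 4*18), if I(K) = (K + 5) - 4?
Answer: 10525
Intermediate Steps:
I(K) = 1 + K (I(K) = (5 + K) - 4 = 1 + K)
(-11811 + 22413) + (I(-6) - 4*18) = (-11811 + 22413) + ((1 - 6) - 4*18) = 10602 + (-5 - 72) = 10602 - 77 = 10525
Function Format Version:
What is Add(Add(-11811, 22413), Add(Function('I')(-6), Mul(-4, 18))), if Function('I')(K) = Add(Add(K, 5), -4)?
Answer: 10525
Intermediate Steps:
Function('I')(K) = Add(1, K) (Function('I')(K) = Add(Add(5, K), -4) = Add(1, K))
Add(Add(-11811, 22413), Add(Function('I')(-6), Mul(-4, 18))) = Add(Add(-11811, 22413), Add(Add(1, -6), Mul(-4, 18))) = Add(10602, Add(-5, -72)) = Add(10602, -77) = 10525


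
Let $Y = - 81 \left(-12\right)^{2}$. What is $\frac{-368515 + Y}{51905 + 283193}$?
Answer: $- \frac{380179}{335098} \approx -1.1345$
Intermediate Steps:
$Y = -11664$ ($Y = \left(-81\right) 144 = -11664$)
$\frac{-368515 + Y}{51905 + 283193} = \frac{-368515 - 11664}{51905 + 283193} = - \frac{380179}{335098}$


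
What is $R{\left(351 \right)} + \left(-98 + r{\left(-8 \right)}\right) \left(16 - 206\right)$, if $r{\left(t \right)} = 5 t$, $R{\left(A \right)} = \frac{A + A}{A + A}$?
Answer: $26221$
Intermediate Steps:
$R{\left(A \right)} = 1$ ($R{\left(A \right)} = \frac{2 A}{2 A} = 2 A \frac{1}{2 A} = 1$)
$R{\left(351 \right)} + \left(-98 + r{\left(-8 \right)}\right) \left(16 - 206\right) = 1 + \left(-98 + 5 \left(-8\right)\right) \left(16 - 206\right) = 1 + \left(-98 - 40\right) \left(-190\right) = 1 - -26220 = 1 + 26220 = 26221$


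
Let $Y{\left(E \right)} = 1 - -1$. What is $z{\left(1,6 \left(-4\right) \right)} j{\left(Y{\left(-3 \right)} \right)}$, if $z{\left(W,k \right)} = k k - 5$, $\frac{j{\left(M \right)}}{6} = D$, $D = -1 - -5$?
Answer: $13704$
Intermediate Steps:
$Y{\left(E \right)} = 2$ ($Y{\left(E \right)} = 1 + 1 = 2$)
$D = 4$ ($D = -1 + 5 = 4$)
$j{\left(M \right)} = 24$ ($j{\left(M \right)} = 6 \cdot 4 = 24$)
$z{\left(W,k \right)} = -5 + k^{2}$ ($z{\left(W,k \right)} = k^{2} - 5 = -5 + k^{2}$)
$z{\left(1,6 \left(-4\right) \right)} j{\left(Y{\left(-3 \right)} \right)} = \left(-5 + \left(6 \left(-4\right)\right)^{2}\right) 24 = \left(-5 + \left(-24\right)^{2}\right) 24 = \left(-5 + 576\right) 24 = 571 \cdot 24 = 13704$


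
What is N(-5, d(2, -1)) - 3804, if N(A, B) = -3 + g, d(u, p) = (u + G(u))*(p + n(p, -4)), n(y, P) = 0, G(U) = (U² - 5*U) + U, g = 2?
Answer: -3805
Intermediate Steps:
G(U) = U² - 4*U
d(u, p) = p*(u + u*(-4 + u)) (d(u, p) = (u + u*(-4 + u))*(p + 0) = (u + u*(-4 + u))*p = p*(u + u*(-4 + u)))
N(A, B) = -1 (N(A, B) = -3 + 2 = -1)
N(-5, d(2, -1)) - 3804 = -1 - 3804 = -3805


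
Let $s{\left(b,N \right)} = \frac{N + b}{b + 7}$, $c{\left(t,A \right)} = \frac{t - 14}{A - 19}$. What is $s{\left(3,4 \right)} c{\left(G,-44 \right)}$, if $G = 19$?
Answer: $- \frac{1}{18} \approx -0.055556$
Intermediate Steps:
$c{\left(t,A \right)} = \frac{-14 + t}{-19 + A}$
$s{\left(b,N \right)} = \frac{N + b}{7 + b}$
$s{\left(3,4 \right)} c{\left(G,-44 \right)} = \frac{4 + 3}{7 + 3} \frac{-14 + 19}{-19 - 44} = \frac{1}{10} \cdot 7 \frac{1}{-63} \cdot 5 = \frac{1}{10} \cdot 7 \left(\left(- \frac{1}{63}\right) 5\right) = \frac{7}{10} \left(- \frac{5}{63}\right) = - \frac{1}{18}$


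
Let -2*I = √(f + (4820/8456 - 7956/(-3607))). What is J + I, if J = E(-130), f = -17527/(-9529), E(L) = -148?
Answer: -148 - √24365403660493306730774/145321023484 ≈ -149.07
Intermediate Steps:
f = 17527/9529 (f = -17527*(-1/9529) = 17527/9529 ≈ 1.8393)
J = -148
I = -√24365403660493306730774/145321023484 (I = -√(17527/9529 + (4820/8456 - 7956/(-3607)))/2 = -√(17527/9529 + (4820*(1/8456) - 7956*(-1/3607)))/2 = -√(17527/9529 + (1205/2114 + 7956/3607))/2 = -√(17527/9529 + 21165419/7625198)/2 = -√24365403660493306730774/145321023484 ≈ -1.0741)
J + I = -148 - √24365403660493306730774/145321023484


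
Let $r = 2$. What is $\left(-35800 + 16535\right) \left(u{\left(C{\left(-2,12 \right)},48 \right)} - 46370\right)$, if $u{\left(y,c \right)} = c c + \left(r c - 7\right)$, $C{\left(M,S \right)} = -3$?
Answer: $847216905$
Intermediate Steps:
$u{\left(y,c \right)} = -7 + c^{2} + 2 c$ ($u{\left(y,c \right)} = c c + \left(2 c - 7\right) = c^{2} + \left(-7 + 2 c\right) = -7 + c^{2} + 2 c$)
$\left(-35800 + 16535\right) \left(u{\left(C{\left(-2,12 \right)},48 \right)} - 46370\right) = \left(-35800 + 16535\right) \left(\left(-7 + 48^{2} + 2 \cdot 48\right) - 46370\right) = - 19265 \left(\left(-7 + 2304 + 96\right) - 46370\right) = - 19265 \left(2393 - 46370\right) = \left(-19265\right) \left(-43977\right) = 847216905$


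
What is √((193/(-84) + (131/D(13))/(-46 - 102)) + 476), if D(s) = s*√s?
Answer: √(193327796571 - 2137527*√13)/20202 ≈ 21.764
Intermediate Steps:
D(s) = s^(3/2)
√((193/(-84) + (131/D(13))/(-46 - 102)) + 476) = √((193/(-84) + (131/(13^(3/2)))/(-46 - 102)) + 476) = √((193*(-1/84) + (131/((13*√13)))/(-148)) + 476) = √((-193/84 + (131*(√13/169))*(-1/148)) + 476) = √((-193/84 + (131*√13/169)*(-1/148)) + 476) = √((-193/84 - 131*√13/25012) + 476) = √(39791/84 - 131*√13/25012)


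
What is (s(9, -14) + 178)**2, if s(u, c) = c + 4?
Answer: 28224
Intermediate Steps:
s(u, c) = 4 + c
(s(9, -14) + 178)**2 = ((4 - 14) + 178)**2 = (-10 + 178)**2 = 168**2 = 28224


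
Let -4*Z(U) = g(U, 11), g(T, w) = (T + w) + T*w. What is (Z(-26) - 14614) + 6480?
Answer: -32235/4 ≈ -8058.8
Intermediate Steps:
g(T, w) = T + w + T*w
Z(U) = -11/4 - 3*U (Z(U) = -(U + 11 + U*11)/4 = -(U + 11 + 11*U)/4 = -(11 + 12*U)/4 = -11/4 - 3*U)
(Z(-26) - 14614) + 6480 = ((-11/4 - 3*(-26)) - 14614) + 6480 = ((-11/4 + 78) - 14614) + 6480 = (301/4 - 14614) + 6480 = -58155/4 + 6480 = -32235/4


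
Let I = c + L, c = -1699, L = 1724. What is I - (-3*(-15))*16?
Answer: -695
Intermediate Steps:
I = 25 (I = -1699 + 1724 = 25)
I - (-3*(-15))*16 = 25 - (-3*(-15))*16 = 25 - 45*16 = 25 - 1*720 = 25 - 720 = -695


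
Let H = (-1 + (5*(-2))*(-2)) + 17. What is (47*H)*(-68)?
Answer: -115056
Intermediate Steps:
H = 36 (H = (-1 - 10*(-2)) + 17 = (-1 + 20) + 17 = 19 + 17 = 36)
(47*H)*(-68) = (47*36)*(-68) = 1692*(-68) = -115056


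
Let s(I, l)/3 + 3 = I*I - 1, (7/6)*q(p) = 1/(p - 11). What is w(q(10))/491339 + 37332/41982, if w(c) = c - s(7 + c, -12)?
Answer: 149763459645/168457050167 ≈ 0.88903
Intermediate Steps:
q(p) = 6/(7*(-11 + p)) (q(p) = 6/(7*(p - 11)) = 6/(7*(-11 + p)))
s(I, l) = -12 + 3*I² (s(I, l) = -9 + 3*(I*I - 1) = -9 + 3*(I² - 1) = -9 + 3*(-1 + I²) = -9 + (-3 + 3*I²) = -12 + 3*I²)
w(c) = 12 + c - 3*(7 + c)² (w(c) = c - (-12 + 3*(7 + c)²) = c + (12 - 3*(7 + c)²) = 12 + c - 3*(7 + c)²)
w(q(10))/491339 + 37332/41982 = (12 + 6/(7*(-11 + 10)) - 3*(7 + 6/(7*(-11 + 10)))²)/491339 + 37332/41982 = (12 + (6/7)/(-1) - 3*(7 + (6/7)/(-1))²)*(1/491339) + 37332*(1/41982) = (12 + (6/7)*(-1) - 3*(7 + (6/7)*(-1))²)*(1/491339) + 6222/6997 = (12 - 6/7 - 3*(7 - 6/7)²)*(1/491339) + 6222/6997 = (12 - 6/7 - 3*(43/7)²)*(1/491339) + 6222/6997 = (12 - 6/7 - 3*1849/49)*(1/491339) + 6222/6997 = (12 - 6/7 - 5547/49)*(1/491339) + 6222/6997 = -5001/49*1/491339 + 6222/6997 = -5001/24075611 + 6222/6997 = 149763459645/168457050167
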